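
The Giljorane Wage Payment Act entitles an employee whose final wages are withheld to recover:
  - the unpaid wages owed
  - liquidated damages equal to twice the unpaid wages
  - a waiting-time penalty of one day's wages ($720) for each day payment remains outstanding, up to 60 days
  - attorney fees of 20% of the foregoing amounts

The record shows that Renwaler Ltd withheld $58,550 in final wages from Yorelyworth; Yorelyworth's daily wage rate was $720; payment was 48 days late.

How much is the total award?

Doubled: 2 × $58,550 = $117,100
Penalty days: min(48, 60) = 48
Waiting-time penalty: 48 × $720 = $34,560
Subtotal: $58,550 + $117,100 + $34,560 = $210,210
Attorney fees: 20% of $210,210 = $42,042
Total award: $210,210 + $42,042 = $252,252

Total award: $252,252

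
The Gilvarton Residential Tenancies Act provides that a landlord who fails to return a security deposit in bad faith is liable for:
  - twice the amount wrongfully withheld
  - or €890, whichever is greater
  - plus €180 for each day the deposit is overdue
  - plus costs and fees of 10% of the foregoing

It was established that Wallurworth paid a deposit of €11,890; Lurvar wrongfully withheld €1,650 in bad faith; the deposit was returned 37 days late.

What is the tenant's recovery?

Doubled: 2 × €1,650 = €3,300
Minimum €890: €3,300 meets the minimum, no increase.
Late-return penalty: 37 × €180 = €6,660
Damages plus late penalty: €3,300 + €6,660 = €9,960
Costs and fees: 10% of €9,960 = €996
Total recovery: €9,960 + €996 = €10,956

€10,956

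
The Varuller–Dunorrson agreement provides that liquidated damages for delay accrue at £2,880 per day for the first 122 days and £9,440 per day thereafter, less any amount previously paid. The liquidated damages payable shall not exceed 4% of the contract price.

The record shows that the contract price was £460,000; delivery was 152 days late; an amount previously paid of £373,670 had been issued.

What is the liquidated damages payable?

£18,400

First 122 days: 122 × £2,880 = £351,360
Remaining days: (152 − 122) × £9,440 = £283,200
Accrued per-day damages: £351,360 + £283,200 = £634,560
Less amount previously paid: £634,560 − £373,670 = £260,890
Cap: 4% of £460,000 = £18,400
Cap at £18,400: £260,890 exceeds the cap → £18,400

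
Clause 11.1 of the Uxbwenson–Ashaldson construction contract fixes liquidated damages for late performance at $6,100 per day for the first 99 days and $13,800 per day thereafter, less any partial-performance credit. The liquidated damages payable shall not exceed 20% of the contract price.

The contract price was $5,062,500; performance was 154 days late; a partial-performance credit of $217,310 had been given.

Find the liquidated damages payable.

$1,012,500

First 99 days: 99 × $6,100 = $603,900
Remaining days: (154 − 99) × $13,800 = $759,000
Accrued per-day damages: $603,900 + $759,000 = $1,362,900
Less partial-performance credit: $1,362,900 − $217,310 = $1,145,590
Cap: 20% of $5,062,500 = $1,012,500
Cap at $1,012,500: $1,145,590 exceeds the cap → $1,012,500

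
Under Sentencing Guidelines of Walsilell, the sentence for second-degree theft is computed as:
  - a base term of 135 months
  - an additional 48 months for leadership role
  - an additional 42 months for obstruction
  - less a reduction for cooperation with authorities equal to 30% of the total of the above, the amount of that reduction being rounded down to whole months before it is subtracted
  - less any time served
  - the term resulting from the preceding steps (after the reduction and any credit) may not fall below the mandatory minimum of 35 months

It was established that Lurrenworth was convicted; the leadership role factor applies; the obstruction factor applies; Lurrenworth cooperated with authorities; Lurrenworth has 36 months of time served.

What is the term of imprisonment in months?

Sentence: 122 months

Leadership role enhancement: +48 months
Obstruction enhancement: +42 months
Adjusted term: 135 months + 48 months + 42 months = 225 months
Cooperation with authorities reduction: 30% of 225 months = 67 months (rounded down)
After reduction: 225 − 67 = 158 months
Less time served: 158 months − 36 months = 122 months
Minimum 35 months: 122 months meets the minimum, no increase.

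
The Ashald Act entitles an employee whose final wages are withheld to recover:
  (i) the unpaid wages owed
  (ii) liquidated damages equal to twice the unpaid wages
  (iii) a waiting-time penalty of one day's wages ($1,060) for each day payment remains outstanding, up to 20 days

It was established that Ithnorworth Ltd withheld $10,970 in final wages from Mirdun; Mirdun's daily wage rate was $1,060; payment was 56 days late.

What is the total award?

$54,110

Doubled: 2 × $10,970 = $21,940
Penalty days: min(56, 20) = 20
Waiting-time penalty: 20 × $1,060 = $21,200
Total award: $10,970 + $21,940 + $21,200 = $54,110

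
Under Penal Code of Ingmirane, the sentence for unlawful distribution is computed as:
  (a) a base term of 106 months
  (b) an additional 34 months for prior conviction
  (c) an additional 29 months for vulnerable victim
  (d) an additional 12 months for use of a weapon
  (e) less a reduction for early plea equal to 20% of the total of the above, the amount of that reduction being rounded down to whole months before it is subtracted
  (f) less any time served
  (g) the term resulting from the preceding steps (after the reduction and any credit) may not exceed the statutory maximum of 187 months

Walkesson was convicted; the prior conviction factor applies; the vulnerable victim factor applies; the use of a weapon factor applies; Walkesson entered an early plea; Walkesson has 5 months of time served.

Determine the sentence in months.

Sentence: 140 months

Prior conviction enhancement: +34 months
Vulnerable victim enhancement: +29 months
Use of a weapon enhancement: +12 months
Adjusted term: 106 months + 34 months + 29 months + 12 months = 181 months
Early plea reduction: 20% of 181 months = 36 months (rounded down)
After reduction: 181 − 36 = 145 months
Less time served: 145 months − 5 months = 140 months
Cap at 187 months: 140 months is within the cap, no reduction.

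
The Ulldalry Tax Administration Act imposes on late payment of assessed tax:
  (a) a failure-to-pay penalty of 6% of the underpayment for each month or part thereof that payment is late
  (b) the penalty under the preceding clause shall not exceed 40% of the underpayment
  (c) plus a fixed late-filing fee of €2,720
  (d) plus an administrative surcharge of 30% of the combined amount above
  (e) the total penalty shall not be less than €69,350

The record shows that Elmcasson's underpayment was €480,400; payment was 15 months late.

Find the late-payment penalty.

€253,344

Accrued rate: 6% × 15 = 90%, capped at 40% → 40%
Failure-to-pay penalty: 40% of €480,400 = €192,160
Penalty before surcharge: €192,160 + €2,720 = €194,880
Administrative surcharge: 30% of €194,880 = €58,464
Total penalty: €194,880 + €58,464 = €253,344
Minimum €69,350: €253,344 meets the minimum, no increase.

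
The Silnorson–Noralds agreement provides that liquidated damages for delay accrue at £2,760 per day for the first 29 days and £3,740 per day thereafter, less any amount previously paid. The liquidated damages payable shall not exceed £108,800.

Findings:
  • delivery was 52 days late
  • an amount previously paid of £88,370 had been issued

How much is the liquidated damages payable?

First 29 days: 29 × £2,760 = £80,040
Remaining days: (52 − 29) × £3,740 = £86,020
Accrued per-day damages: £80,040 + £86,020 = £166,060
Less amount previously paid: £166,060 − £88,370 = £77,690
Cap at £108,800: £77,690 is within the cap, no reduction.

£77,690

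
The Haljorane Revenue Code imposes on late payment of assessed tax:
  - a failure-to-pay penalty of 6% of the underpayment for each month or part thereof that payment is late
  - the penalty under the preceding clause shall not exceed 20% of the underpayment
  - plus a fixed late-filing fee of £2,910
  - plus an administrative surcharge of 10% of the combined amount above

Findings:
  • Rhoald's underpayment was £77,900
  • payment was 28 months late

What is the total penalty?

£20,339

Accrued rate: 6% × 28 = 168%, capped at 20% → 20%
Failure-to-pay penalty: 20% of £77,900 = £15,580
Penalty before surcharge: £15,580 + £2,910 = £18,490
Administrative surcharge: 10% of £18,490 = £1,849
Total penalty: £18,490 + £1,849 = £20,339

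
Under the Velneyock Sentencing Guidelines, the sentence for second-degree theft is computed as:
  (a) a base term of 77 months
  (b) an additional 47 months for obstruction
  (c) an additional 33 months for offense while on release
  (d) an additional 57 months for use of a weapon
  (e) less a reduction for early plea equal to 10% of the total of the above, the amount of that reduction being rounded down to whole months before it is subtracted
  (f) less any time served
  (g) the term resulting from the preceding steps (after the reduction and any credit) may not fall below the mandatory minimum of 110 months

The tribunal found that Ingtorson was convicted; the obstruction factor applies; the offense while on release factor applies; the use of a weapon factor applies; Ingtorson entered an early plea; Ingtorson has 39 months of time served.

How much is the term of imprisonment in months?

Sentence: 154 months

Obstruction enhancement: +47 months
Offense while on release enhancement: +33 months
Use of a weapon enhancement: +57 months
Adjusted term: 77 months + 47 months + 33 months + 57 months = 214 months
Early plea reduction: 10% of 214 months = 21 months (rounded down)
After reduction: 214 − 21 = 193 months
Less time served: 193 months − 39 months = 154 months
Minimum 110 months: 154 months meets the minimum, no increase.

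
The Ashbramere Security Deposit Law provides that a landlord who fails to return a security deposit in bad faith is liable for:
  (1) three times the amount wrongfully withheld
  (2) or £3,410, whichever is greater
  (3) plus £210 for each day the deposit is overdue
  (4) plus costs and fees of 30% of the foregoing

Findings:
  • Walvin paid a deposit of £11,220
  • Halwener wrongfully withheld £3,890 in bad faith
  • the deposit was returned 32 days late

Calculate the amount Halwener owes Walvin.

Recovery: £23,907

Trebled: 3 × £3,890 = £11,670
Minimum £3,410: £11,670 meets the minimum, no increase.
Late-return penalty: 32 × £210 = £6,720
Damages plus late penalty: £11,670 + £6,720 = £18,390
Costs and fees: 30% of £18,390 = £5,517
Total recovery: £18,390 + £5,517 = £23,907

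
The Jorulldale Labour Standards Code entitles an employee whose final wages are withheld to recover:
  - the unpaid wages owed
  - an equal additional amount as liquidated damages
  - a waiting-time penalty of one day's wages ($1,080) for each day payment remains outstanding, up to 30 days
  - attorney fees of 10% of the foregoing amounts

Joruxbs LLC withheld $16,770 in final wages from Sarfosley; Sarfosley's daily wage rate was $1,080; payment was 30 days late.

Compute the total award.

Liquidated damages (equal amount): $16,770
Penalty days: min(30, 30) = 30
Waiting-time penalty: 30 × $1,080 = $32,400
Subtotal: $16,770 + $16,770 + $32,400 = $65,940
Attorney fees: 10% of $65,940 = $6,594
Total award: $65,940 + $6,594 = $72,534

$72,534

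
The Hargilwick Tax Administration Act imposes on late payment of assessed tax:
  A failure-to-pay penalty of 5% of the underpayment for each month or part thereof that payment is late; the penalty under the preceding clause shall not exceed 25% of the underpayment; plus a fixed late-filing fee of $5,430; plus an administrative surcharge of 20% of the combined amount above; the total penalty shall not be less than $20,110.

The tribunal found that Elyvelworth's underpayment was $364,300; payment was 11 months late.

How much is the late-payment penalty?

$115,806

Accrued rate: 5% × 11 = 55%, capped at 25% → 25%
Failure-to-pay penalty: 25% of $364,300 = $91,075
Penalty before surcharge: $91,075 + $5,430 = $96,505
Administrative surcharge: 20% of $96,505 = $19,301
Total penalty: $96,505 + $19,301 = $115,806
Minimum $20,110: $115,806 meets the minimum, no increase.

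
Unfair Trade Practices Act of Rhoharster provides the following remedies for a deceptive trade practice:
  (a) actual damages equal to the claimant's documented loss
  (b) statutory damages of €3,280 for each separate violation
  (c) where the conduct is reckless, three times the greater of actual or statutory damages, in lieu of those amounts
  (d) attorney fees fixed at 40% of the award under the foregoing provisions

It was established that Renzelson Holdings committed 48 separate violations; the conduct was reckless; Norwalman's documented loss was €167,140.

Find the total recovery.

€701,988

Statutory damages: 48 × €3,280 = €157,440
Greater of actual damages (€167,140) or statutory damages (€157,440): €167,140
Trebled: 3 × €167,140 = €501,420
Attorney fees: 40% of €501,420 = €200,568
Total recovery: €501,420 + €200,568 = €701,988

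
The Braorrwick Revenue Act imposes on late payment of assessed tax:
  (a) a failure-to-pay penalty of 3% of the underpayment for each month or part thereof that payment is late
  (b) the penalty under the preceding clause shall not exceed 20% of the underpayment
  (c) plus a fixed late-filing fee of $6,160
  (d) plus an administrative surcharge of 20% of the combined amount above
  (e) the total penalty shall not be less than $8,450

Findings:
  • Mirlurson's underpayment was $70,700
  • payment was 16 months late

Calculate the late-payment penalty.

$24,360

Accrued rate: 3% × 16 = 48%, capped at 20% → 20%
Failure-to-pay penalty: 20% of $70,700 = $14,140
Penalty before surcharge: $14,140 + $6,160 = $20,300
Administrative surcharge: 20% of $20,300 = $4,060
Total penalty: $20,300 + $4,060 = $24,360
Minimum $8,450: $24,360 meets the minimum, no increase.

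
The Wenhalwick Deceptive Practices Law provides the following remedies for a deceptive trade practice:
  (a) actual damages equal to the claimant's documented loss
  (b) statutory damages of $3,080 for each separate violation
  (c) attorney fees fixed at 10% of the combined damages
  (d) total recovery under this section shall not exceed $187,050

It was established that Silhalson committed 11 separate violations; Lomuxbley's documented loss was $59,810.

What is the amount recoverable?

$103,059

Statutory damages: 11 × $3,080 = $33,880
Combined damages: $59,810 + $33,880 = $93,690
Attorney fees: 10% of $93,690 = $9,369
Total before cap: $93,690 + $9,369 = $103,059
Cap at $187,050: $103,059 is within the cap, no reduction.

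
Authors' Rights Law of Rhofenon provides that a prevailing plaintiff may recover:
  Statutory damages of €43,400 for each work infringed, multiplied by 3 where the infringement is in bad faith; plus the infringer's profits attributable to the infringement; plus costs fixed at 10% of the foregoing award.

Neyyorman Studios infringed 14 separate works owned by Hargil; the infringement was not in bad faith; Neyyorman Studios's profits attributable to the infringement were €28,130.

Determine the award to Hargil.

€699,303

Statutory damages: 14 × €43,400 = €607,600
Infringement not in bad faith: no ×3 enhancement.
Combined award: €607,600 + €28,130 = €635,730
Costs: 10% of €635,730 = €63,573
Award plus costs: €635,730 + €63,573 = €699,303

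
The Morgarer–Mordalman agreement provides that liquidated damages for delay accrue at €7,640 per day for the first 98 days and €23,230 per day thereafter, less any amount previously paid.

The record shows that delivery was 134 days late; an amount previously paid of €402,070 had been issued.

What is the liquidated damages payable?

Liquidated damages: €1,182,930

First 98 days: 98 × €7,640 = €748,720
Remaining days: (134 − 98) × €23,230 = €836,280
Accrued per-day damages: €748,720 + €836,280 = €1,585,000
Less amount previously paid: €1,585,000 − €402,070 = €1,182,930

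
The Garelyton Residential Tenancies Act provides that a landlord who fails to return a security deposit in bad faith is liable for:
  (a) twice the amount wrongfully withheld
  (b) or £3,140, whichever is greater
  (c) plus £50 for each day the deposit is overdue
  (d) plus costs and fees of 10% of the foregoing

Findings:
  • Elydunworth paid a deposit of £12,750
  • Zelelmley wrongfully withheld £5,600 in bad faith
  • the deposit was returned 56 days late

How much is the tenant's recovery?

Doubled: 2 × £5,600 = £11,200
Minimum £3,140: £11,200 meets the minimum, no increase.
Late-return penalty: 56 × £50 = £2,800
Damages plus late penalty: £11,200 + £2,800 = £14,000
Costs and fees: 10% of £14,000 = £1,400
Total recovery: £14,000 + £1,400 = £15,400

£15,400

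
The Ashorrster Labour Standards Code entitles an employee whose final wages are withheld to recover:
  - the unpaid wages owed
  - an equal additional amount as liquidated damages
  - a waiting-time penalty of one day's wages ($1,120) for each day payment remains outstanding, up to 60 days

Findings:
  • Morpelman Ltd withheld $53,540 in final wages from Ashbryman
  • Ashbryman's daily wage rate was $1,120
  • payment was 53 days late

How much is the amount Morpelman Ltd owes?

Liquidated damages (equal amount): $53,540
Penalty days: min(53, 60) = 53
Waiting-time penalty: 53 × $1,120 = $59,360
Total award: $53,540 + $53,540 + $59,360 = $166,440

Total award: $166,440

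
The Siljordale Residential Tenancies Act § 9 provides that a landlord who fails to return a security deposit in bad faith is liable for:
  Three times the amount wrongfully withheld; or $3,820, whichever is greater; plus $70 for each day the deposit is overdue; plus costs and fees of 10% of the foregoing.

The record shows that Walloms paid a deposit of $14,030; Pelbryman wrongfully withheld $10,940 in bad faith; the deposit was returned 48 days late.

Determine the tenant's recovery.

Trebled: 3 × $10,940 = $32,820
Minimum $3,820: $32,820 meets the minimum, no increase.
Late-return penalty: 48 × $70 = $3,360
Damages plus late penalty: $32,820 + $3,360 = $36,180
Costs and fees: 10% of $36,180 = $3,618
Total recovery: $36,180 + $3,618 = $39,798

$39,798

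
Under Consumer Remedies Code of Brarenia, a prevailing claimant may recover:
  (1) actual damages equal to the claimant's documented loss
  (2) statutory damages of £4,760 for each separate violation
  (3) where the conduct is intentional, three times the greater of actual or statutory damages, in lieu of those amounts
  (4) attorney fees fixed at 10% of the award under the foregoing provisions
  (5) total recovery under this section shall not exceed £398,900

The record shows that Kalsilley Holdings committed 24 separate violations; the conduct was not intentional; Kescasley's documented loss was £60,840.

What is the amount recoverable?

£192,588

Statutory damages: 24 × £4,760 = £114,240
Conduct not intentional: the in-lieu enhancement does not apply.
Actual plus statutory damages: £60,840 + £114,240 = £175,080
Attorney fees: 10% of £175,080 = £17,508
Total before cap: £175,080 + £17,508 = £192,588
Cap at £398,900: £192,588 is within the cap, no reduction.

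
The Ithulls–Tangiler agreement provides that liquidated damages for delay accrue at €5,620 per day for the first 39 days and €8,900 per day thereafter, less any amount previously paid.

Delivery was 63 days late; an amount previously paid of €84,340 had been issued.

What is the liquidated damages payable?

€348,440

First 39 days: 39 × €5,620 = €219,180
Remaining days: (63 − 39) × €8,900 = €213,600
Accrued per-day damages: €219,180 + €213,600 = €432,780
Less amount previously paid: €432,780 − €84,340 = €348,440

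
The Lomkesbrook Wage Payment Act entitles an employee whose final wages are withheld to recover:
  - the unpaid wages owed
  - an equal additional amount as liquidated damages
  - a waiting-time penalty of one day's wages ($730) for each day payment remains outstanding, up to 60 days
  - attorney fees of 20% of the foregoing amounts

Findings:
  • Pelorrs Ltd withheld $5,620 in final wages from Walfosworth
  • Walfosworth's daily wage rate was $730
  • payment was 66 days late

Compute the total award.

$66,048

Liquidated damages (equal amount): $5,620
Penalty days: min(66, 60) = 60
Waiting-time penalty: 60 × $730 = $43,800
Subtotal: $5,620 + $5,620 + $43,800 = $55,040
Attorney fees: 20% of $55,040 = $11,008
Total award: $55,040 + $11,008 = $66,048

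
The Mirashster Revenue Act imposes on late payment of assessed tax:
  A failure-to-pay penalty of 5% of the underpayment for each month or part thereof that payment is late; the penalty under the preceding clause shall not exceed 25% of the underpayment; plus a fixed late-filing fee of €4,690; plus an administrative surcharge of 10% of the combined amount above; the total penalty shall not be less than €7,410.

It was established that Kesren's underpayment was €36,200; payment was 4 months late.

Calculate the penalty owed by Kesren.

€13,123

Accrued rate: 5% × 4 = 20%, capped at 25% → 20%
Failure-to-pay penalty: 20% of €36,200 = €7,240
Penalty before surcharge: €7,240 + €4,690 = €11,930
Administrative surcharge: 10% of €11,930 = €1,193
Total penalty: €11,930 + €1,193 = €13,123
Minimum €7,410: €13,123 meets the minimum, no increase.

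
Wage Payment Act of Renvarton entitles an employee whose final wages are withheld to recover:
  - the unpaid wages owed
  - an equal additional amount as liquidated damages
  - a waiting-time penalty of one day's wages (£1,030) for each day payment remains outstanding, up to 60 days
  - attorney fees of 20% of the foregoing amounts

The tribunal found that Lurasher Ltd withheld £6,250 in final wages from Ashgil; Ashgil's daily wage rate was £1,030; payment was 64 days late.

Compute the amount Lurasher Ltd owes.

£89,160

Liquidated damages (equal amount): £6,250
Penalty days: min(64, 60) = 60
Waiting-time penalty: 60 × £1,030 = £61,800
Subtotal: £6,250 + £6,250 + £61,800 = £74,300
Attorney fees: 20% of £74,300 = £14,860
Total award: £74,300 + £14,860 = £89,160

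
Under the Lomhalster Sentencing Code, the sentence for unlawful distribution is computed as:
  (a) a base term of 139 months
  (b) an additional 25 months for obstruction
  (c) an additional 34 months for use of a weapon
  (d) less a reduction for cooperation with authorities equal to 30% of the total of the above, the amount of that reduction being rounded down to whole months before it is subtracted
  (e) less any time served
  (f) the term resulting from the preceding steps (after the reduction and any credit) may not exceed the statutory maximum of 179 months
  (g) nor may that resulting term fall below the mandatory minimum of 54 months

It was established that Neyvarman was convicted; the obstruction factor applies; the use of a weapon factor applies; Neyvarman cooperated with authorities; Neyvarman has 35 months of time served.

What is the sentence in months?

Obstruction enhancement: +25 months
Use of a weapon enhancement: +34 months
Adjusted term: 139 months + 25 months + 34 months = 198 months
Cooperation with authorities reduction: 30% of 198 months = 59 months (rounded down)
After reduction: 198 − 59 = 139 months
Less time served: 139 months − 35 months = 104 months
Cap at 179 months: 104 months is within the cap, no reduction.
Minimum 54 months: 104 months meets the minimum, no increase.

104 months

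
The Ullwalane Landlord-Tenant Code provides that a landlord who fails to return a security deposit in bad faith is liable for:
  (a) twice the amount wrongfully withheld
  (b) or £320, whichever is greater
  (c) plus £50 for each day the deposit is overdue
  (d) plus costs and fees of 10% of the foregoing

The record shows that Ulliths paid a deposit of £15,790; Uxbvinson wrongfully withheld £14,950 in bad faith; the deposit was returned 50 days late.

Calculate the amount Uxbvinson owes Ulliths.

Doubled: 2 × £14,950 = £29,900
Minimum £320: £29,900 meets the minimum, no increase.
Late-return penalty: 50 × £50 = £2,500
Damages plus late penalty: £29,900 + £2,500 = £32,400
Costs and fees: 10% of £32,400 = £3,240
Total recovery: £32,400 + £3,240 = £35,640

£35,640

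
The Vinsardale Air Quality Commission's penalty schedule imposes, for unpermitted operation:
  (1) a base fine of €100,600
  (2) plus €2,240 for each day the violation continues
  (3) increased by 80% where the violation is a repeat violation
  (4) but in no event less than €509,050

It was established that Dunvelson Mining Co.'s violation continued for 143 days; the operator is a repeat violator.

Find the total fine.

€757,656

Per-day component: 143 × €2,240 = €320,320
Base plus per-day: €100,600 + €320,320 = €420,920
Enhancement: 80% of €420,920 = €336,736
Enhanced fine: €420,920 + €336,736 = €757,656
Minimum €509,050: €757,656 meets the minimum, no increase.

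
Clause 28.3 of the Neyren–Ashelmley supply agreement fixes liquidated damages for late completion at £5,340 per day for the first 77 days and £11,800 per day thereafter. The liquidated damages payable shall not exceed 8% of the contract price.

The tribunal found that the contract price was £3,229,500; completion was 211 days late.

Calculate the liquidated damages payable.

£258,360

First 77 days: 77 × £5,340 = £411,180
Remaining days: (211 − 77) × £11,800 = £1,581,200
Accrued per-day damages: £411,180 + £1,581,200 = £1,992,380
Cap: 8% of £3,229,500 = £258,360
Cap at £258,360: £1,992,380 exceeds the cap → £258,360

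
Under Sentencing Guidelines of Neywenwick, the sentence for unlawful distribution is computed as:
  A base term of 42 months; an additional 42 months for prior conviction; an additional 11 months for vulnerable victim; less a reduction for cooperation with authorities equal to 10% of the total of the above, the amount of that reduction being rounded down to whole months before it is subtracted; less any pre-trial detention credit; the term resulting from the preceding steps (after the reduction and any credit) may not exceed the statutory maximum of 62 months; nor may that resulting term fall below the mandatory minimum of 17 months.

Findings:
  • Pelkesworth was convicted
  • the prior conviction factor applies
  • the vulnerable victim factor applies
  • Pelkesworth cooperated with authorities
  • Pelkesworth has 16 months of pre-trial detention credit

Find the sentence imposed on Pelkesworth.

Prior conviction enhancement: +42 months
Vulnerable victim enhancement: +11 months
Adjusted term: 42 months + 42 months + 11 months = 95 months
Cooperation with authorities reduction: 10% of 95 months = 9 months (rounded down)
After reduction: 95 − 9 = 86 months
Less pre-trial detention credit: 86 months − 16 months = 70 months
Cap at 62 months: 70 months exceeds the cap → 62 months
Minimum 17 months: 62 months meets the minimum, no increase.

Sentence: 62 months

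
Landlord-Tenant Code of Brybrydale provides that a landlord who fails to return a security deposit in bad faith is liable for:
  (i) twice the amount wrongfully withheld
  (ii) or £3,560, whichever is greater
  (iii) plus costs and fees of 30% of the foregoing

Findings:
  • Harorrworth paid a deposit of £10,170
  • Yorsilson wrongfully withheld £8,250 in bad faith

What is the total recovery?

Doubled: 2 × £8,250 = £16,500
Minimum £3,560: £16,500 meets the minimum, no increase.
Costs and fees: 30% of £16,500 = £4,950
Total recovery: £16,500 + £4,950 = £21,450

£21,450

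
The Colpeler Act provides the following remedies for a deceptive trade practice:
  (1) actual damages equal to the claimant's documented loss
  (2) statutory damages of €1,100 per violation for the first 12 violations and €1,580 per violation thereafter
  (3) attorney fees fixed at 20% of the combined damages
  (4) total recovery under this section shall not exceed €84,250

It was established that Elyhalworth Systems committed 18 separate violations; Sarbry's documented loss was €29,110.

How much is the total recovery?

€62,148

First 12 violations: 12 × €1,100 = €13,200
Remaining violations: (18 − 12) × €1,580 = €9,480
Statutory damages: €13,200 + €9,480 = €22,680
Combined damages: €29,110 + €22,680 = €51,790
Attorney fees: 20% of €51,790 = €10,358
Total before cap: €51,790 + €10,358 = €62,148
Cap at €84,250: €62,148 is within the cap, no reduction.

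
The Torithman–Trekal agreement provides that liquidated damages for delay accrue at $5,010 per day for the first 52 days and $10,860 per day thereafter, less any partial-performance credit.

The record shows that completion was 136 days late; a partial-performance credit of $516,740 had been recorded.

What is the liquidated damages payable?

First 52 days: 52 × $5,010 = $260,520
Remaining days: (136 − 52) × $10,860 = $912,240
Accrued per-day damages: $260,520 + $912,240 = $1,172,760
Less partial-performance credit: $1,172,760 − $516,740 = $656,020

$656,020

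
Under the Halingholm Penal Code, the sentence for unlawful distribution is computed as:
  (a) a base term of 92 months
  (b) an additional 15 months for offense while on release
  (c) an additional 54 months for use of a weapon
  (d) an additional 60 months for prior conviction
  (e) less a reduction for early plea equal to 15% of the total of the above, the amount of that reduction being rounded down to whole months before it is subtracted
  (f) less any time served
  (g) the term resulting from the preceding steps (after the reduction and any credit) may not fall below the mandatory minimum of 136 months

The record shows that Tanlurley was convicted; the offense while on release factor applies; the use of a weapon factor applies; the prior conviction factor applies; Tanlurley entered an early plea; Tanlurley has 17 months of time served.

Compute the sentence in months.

Offense while on release enhancement: +15 months
Use of a weapon enhancement: +54 months
Prior conviction enhancement: +60 months
Adjusted term: 92 months + 15 months + 54 months + 60 months = 221 months
Early plea reduction: 15% of 221 months = 33 months (rounded down)
After reduction: 221 − 33 = 188 months
Less time served: 188 months − 17 months = 171 months
Minimum 136 months: 171 months meets the minimum, no increase.

171 months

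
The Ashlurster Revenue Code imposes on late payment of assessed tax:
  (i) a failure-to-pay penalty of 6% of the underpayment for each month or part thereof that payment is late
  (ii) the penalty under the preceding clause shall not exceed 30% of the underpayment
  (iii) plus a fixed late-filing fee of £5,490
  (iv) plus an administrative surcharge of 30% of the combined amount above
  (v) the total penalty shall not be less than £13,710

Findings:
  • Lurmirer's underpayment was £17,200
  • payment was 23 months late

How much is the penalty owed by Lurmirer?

Accrued rate: 6% × 23 = 138%, capped at 30% → 30%
Failure-to-pay penalty: 30% of £17,200 = £5,160
Penalty before surcharge: £5,160 + £5,490 = £10,650
Administrative surcharge: 30% of £10,650 = £3,195
Total penalty: £10,650 + £3,195 = £13,845
Minimum £13,710: £13,845 meets the minimum, no increase.

£13,845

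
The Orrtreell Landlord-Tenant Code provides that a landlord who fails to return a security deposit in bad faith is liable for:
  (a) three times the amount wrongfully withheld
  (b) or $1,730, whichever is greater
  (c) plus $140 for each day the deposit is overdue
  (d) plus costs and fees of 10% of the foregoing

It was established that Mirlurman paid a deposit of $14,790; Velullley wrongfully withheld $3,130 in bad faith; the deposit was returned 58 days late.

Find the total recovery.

$19,261

Trebled: 3 × $3,130 = $9,390
Minimum $1,730: $9,390 meets the minimum, no increase.
Late-return penalty: 58 × $140 = $8,120
Damages plus late penalty: $9,390 + $8,120 = $17,510
Costs and fees: 10% of $17,510 = $1,751
Total recovery: $17,510 + $1,751 = $19,261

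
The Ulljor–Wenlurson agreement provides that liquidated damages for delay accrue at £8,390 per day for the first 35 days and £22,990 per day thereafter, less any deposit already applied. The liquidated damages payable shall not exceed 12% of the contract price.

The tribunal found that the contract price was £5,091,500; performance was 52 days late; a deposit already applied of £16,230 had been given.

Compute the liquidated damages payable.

First 35 days: 35 × £8,390 = £293,650
Remaining days: (52 − 35) × £22,990 = £390,830
Accrued per-day damages: £293,650 + £390,830 = £684,480
Less deposit already applied: £684,480 − £16,230 = £668,250
Cap: 12% of £5,091,500 = £610,980
Cap at £610,980: £668,250 exceeds the cap → £610,980

£610,980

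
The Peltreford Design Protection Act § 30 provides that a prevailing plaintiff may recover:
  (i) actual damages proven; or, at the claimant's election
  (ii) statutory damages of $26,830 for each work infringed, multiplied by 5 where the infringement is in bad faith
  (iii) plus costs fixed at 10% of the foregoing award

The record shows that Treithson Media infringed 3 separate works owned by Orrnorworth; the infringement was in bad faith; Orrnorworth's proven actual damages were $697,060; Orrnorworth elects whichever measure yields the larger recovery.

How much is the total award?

Award: $766,766

Statutory damages: 3 × $26,830 = $80,490
Multiplied by 5: 5 × $80,490 = $402,450
Greater of actual damages ($697,060) or enhanced statutory damages ($402,450): $697,060
Costs: 10% of $697,060 = $69,706
Award plus costs: $697,060 + $69,706 = $766,766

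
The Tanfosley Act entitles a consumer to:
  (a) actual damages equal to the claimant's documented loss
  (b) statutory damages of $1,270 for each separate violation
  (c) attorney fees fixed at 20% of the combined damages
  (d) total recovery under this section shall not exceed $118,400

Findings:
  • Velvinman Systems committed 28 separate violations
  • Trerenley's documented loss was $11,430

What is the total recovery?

Statutory damages: 28 × $1,270 = $35,560
Combined damages: $11,430 + $35,560 = $46,990
Attorney fees: 20% of $46,990 = $9,398
Total before cap: $46,990 + $9,398 = $56,388
Cap at $118,400: $56,388 is within the cap, no reduction.

$56,388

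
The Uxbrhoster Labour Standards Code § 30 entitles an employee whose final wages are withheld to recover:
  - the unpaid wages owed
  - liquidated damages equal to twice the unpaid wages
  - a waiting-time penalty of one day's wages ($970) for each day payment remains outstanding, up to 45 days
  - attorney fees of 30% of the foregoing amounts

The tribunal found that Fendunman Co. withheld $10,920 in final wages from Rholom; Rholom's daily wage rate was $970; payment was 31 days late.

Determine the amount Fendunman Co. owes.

Doubled: 2 × $10,920 = $21,840
Penalty days: min(31, 45) = 31
Waiting-time penalty: 31 × $970 = $30,070
Subtotal: $10,920 + $21,840 + $30,070 = $62,830
Attorney fees: 30% of $62,830 = $18,849
Total award: $62,830 + $18,849 = $81,679

$81,679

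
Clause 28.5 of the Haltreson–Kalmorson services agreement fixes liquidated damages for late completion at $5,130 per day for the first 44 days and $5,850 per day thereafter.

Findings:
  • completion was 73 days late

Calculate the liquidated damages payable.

First 44 days: 44 × $5,130 = $225,720
Remaining days: (73 − 44) × $5,850 = $169,650
Accrued per-day damages: $225,720 + $169,650 = $395,370

$395,370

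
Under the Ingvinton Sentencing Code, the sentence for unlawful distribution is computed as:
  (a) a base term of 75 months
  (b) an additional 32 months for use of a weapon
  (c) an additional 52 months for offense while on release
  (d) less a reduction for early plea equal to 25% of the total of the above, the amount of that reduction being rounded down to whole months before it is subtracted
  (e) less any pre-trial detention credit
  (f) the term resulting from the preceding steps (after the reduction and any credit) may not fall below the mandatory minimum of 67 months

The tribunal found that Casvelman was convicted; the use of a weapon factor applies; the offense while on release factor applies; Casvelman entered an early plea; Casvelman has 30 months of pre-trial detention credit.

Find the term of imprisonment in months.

90 months

Use of a weapon enhancement: +32 months
Offense while on release enhancement: +52 months
Adjusted term: 75 months + 32 months + 52 months = 159 months
Early plea reduction: 25% of 159 months = 39 months (rounded down)
After reduction: 159 − 39 = 120 months
Less pre-trial detention credit: 120 months − 30 months = 90 months
Minimum 67 months: 90 months meets the minimum, no increase.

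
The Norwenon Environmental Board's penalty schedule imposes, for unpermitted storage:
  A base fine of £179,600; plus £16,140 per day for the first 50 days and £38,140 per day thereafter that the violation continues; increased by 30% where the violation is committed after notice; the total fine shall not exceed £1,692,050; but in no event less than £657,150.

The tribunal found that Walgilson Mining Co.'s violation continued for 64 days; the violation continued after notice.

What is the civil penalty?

£1,692,050

First 50 days: 50 × £16,140 = £807,000
Remaining days: (64 − 50) × £38,140 = £533,960
Per-day component: £807,000 + £533,960 = £1,340,960
Base plus per-day: £179,600 + £1,340,960 = £1,520,560
Enhancement: 30% of £1,520,560 = £456,168
Enhanced fine: £1,520,560 + £456,168 = £1,976,728
Cap at £1,692,050: £1,976,728 exceeds the cap → £1,692,050
Minimum £657,150: £1,692,050 meets the minimum, no increase.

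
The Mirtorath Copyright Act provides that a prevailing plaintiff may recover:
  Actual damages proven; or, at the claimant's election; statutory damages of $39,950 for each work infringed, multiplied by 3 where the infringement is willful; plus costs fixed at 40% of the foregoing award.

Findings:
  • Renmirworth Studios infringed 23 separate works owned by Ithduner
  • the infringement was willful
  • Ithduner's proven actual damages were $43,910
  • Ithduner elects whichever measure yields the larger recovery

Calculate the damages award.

Statutory damages: 23 × $39,950 = $918,850
Trebled: 3 × $918,850 = $2,756,550
Greater of actual damages ($43,910) or enhanced statutory damages ($2,756,550): $2,756,550
Costs: 40% of $2,756,550 = $1,102,620
Award plus costs: $2,756,550 + $1,102,620 = $3,859,170

$3,859,170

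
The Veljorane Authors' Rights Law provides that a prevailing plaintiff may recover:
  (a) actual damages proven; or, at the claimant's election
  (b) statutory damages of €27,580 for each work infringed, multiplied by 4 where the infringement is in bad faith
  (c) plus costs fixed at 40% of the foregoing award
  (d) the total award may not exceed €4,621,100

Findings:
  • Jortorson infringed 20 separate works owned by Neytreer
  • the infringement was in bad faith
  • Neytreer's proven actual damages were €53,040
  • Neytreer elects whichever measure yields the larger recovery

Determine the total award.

Award: €3,088,960

Statutory damages: 20 × €27,580 = €551,600
Multiplied by 4: 4 × €551,600 = €2,206,400
Greater of actual damages (€53,040) or enhanced statutory damages (€2,206,400): €2,206,400
Costs: 40% of €2,206,400 = €882,560
Award plus costs: €2,206,400 + €882,560 = €3,088,960
Cap at €4,621,100: €3,088,960 is within the cap, no reduction.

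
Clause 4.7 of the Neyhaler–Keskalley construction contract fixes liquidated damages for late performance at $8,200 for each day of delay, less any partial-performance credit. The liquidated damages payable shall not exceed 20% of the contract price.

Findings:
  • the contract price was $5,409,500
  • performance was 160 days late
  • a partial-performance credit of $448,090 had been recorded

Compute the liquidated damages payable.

$863,910

Per-day damages: 160 × $8,200 = $1,312,000
Less partial-performance credit: $1,312,000 − $448,090 = $863,910
Cap: 20% of $5,409,500 = $1,081,900
Cap at $1,081,900: $863,910 is within the cap, no reduction.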